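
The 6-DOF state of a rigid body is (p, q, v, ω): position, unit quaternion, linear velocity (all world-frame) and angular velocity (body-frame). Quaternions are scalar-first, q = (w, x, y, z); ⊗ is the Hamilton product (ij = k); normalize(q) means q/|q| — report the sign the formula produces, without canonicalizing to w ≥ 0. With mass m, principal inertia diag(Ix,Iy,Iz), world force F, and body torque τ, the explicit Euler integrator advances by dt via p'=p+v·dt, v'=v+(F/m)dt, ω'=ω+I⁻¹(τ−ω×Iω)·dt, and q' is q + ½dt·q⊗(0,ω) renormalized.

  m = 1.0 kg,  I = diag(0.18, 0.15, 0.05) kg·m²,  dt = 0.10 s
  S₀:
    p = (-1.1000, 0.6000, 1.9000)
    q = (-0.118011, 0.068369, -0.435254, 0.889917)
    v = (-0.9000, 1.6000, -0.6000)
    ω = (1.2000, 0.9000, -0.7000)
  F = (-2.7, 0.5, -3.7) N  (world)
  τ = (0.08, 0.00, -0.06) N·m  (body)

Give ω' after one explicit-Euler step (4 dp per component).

ω' = (1.2094, 0.9728, -0.7552)

angular accel α = (0.0944, 0.7280, -0.5520)
new body rate ω' = (1.2094, 0.9728, -0.7552)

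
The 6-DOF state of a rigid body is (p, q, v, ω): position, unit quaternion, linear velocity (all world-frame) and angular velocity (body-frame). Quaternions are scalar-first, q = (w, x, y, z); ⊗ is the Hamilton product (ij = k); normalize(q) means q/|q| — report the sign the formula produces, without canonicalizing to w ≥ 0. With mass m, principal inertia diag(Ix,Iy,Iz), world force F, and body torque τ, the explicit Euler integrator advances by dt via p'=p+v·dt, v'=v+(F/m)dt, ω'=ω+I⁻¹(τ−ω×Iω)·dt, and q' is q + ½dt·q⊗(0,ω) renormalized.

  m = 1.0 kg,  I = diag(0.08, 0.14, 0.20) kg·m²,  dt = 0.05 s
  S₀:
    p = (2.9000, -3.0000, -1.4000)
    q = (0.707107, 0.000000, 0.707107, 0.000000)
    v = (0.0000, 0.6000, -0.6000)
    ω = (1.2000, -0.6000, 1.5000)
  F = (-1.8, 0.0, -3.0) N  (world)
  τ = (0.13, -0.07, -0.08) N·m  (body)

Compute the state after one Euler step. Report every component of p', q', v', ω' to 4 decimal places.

p' = (2.9000, -2.9700, -1.4300)
q' = (0.7168, 0.0477, 0.6956, 0.0053)
v' = (-0.0900, 0.6000, -0.7500)
ω' = (1.3150, -0.5479, 1.4908)

p + v·dt = (2.9000, -2.9700, -1.4300)
v' = v + a·dt = (-0.0900, 0.6000, -0.7500)
α = I⁻¹(τ − ω×Iω) = (2.3000, 1.0429, -0.1840)
ω + α·dt = (1.3150, -0.5479, 1.4908)
2q̇ = q⊗(0,ω) = (0.4242642, 1.9091889, -0.4242642, 0.2121321)
q' = normalize(q + ½dt·q⊗(0,ω)) = (0.7168, 0.0477, 0.6956, 0.0053)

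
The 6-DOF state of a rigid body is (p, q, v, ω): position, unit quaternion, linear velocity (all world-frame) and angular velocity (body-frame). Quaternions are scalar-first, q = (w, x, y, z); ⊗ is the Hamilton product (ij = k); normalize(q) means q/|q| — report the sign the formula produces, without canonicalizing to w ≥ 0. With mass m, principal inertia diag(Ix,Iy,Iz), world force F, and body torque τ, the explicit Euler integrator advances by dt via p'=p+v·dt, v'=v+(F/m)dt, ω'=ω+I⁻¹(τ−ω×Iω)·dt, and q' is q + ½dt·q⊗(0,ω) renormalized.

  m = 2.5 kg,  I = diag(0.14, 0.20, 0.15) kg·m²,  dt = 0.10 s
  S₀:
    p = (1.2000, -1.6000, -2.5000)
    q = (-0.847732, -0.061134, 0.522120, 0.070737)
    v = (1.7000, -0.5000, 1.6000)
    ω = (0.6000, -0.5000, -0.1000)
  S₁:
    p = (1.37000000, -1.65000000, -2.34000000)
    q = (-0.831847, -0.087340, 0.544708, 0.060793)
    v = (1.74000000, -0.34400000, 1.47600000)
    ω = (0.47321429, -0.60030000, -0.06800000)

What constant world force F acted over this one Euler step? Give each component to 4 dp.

Δv = v₁−v₀ = (0.04000000, 0.15600000, -0.12400000)
applied force F = (1.0000, 3.9000, -3.1000)

F = (1.0000, 3.9000, -3.1000)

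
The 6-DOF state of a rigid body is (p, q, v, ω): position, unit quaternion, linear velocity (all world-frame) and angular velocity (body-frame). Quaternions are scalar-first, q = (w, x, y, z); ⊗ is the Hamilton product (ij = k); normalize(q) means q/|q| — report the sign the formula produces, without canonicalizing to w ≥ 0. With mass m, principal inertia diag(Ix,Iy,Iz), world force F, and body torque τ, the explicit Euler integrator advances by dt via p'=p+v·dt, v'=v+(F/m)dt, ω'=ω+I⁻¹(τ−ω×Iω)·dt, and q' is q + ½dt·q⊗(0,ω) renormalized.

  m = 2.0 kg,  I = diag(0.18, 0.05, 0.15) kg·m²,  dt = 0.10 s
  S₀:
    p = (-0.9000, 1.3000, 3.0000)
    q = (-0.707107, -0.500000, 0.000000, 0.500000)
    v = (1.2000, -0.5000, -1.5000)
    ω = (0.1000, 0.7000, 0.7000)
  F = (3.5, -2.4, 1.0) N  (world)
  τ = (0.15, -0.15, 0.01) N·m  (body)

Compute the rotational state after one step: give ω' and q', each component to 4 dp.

ω' = (0.1561, 0.3958, 0.7127)
q' = (-0.7212, -0.5204, -0.0047, 0.4572)

angular accel α = (0.5611, -3.0420, 0.1273)
ω' = ω + α·dt = (0.1561, 0.3958, 0.7127)
q⊗(0,ω) = (-0.3000000, -0.4207107, -0.0949749, -0.8449749)
updated quaternion q' = (-0.7212, -0.5204, -0.0047, 0.4572)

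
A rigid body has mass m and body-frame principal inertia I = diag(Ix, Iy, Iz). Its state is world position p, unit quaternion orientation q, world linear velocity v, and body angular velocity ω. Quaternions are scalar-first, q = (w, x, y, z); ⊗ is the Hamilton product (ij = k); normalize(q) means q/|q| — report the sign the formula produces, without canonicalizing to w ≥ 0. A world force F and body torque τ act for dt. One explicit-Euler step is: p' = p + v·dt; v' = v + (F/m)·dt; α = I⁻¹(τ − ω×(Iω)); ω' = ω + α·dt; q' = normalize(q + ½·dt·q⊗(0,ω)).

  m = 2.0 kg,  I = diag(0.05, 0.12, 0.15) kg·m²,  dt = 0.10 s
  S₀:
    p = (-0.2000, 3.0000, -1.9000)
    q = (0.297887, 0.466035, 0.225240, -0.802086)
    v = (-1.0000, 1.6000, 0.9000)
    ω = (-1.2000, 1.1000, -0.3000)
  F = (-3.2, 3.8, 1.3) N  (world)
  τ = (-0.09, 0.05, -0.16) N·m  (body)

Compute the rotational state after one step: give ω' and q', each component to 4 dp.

ω' = (-1.3602, 1.1717, -0.3451)
q' = (0.3004, 0.4872, 0.2957, -0.7648)

α = I⁻¹(τ − ω×Iω) = (-1.6020, 0.7167, -0.4507)
ω' = ω + α·dt = (-1.3602, 1.1717, -0.3451)
Hamilton product q⊗(0,ω) = (0.0708522, 0.4572582, 1.4299894, 0.6935604)
updated quaternion q' = (0.3004, 0.4872, 0.2957, -0.7648)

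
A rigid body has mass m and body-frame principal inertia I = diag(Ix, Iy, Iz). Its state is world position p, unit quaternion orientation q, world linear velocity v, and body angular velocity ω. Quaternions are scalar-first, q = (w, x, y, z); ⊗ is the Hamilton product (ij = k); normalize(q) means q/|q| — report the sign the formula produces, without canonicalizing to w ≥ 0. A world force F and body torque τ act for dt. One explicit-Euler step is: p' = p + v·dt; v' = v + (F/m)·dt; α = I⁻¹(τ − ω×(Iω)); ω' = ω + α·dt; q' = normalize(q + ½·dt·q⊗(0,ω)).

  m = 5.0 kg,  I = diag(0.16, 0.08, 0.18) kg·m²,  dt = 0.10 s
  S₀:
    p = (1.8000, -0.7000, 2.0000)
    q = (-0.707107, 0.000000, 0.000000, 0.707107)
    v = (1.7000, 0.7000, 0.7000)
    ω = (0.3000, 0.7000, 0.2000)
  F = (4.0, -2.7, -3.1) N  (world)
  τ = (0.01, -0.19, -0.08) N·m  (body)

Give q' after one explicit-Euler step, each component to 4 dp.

q' = (-0.7136, -0.0353, -0.0141, 0.6995)

q⊗(0,ω) = (-0.1414214, -0.7071070, -0.2828428, -0.1414214)
q + ½dt·q⊗(0,ω), renormalized = (-0.7136, -0.0353, -0.0141, 0.6995)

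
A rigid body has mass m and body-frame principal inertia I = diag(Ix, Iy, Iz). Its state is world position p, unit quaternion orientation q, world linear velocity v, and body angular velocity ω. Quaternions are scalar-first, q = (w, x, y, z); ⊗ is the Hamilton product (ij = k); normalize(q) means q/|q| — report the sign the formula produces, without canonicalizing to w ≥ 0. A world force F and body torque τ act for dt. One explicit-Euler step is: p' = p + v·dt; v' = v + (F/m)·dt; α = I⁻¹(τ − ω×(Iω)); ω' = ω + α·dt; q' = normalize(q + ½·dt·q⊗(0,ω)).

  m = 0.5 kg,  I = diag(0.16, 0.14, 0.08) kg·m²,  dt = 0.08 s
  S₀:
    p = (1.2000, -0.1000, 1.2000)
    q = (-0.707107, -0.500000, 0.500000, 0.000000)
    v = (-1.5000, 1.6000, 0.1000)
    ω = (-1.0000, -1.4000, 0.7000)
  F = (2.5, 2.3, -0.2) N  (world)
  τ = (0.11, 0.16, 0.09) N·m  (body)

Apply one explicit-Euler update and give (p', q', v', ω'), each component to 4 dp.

p' = (1.0800, 0.0280, 1.2080)
q' = (-0.6972, -0.4565, 0.5521, 0.0281)
v' = (-1.1000, 1.9680, 0.0680)
ω' = (-0.9744, -1.2766, 0.8180)

new position p' = (1.0800, 0.0280, 1.2080)
new velocity v' = (-1.1000, 1.9680, 0.0680)
gyro term ω×Iω = (0.0588, -0.0560, -0.0280)
α = I⁻¹(τ − ω×Iω) = (0.3200, 1.5429, 1.4750)
new body rate ω' = (-0.9744, -1.2766, 0.8180)
2q̇ = q⊗(0,ω) = (0.2000000, 1.0571070, 1.3399498, 0.7050251)
updated quaternion q' = (-0.6972, -0.4565, 0.5521, 0.0281)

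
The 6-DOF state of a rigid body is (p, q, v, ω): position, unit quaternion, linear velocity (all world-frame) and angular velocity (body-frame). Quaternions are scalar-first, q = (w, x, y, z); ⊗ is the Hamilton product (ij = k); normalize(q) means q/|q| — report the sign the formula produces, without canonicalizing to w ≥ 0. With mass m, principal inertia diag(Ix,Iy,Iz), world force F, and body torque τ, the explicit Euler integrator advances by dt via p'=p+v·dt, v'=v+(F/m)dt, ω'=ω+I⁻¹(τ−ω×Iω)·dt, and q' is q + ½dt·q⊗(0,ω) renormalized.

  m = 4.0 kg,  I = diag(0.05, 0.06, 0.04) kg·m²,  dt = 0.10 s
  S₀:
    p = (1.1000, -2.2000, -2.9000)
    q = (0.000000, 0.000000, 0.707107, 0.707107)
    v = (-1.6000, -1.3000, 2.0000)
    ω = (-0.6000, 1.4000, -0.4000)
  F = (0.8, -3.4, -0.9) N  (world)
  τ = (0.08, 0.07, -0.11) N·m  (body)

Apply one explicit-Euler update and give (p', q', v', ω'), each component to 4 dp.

p' = (0.9400, -2.3300, -2.7000)
q' = (-0.0352, -0.0634, 0.6838, 0.7261)
v' = (-1.5800, -1.3850, 1.9775)
ω' = (-0.4624, 1.5127, -0.6540)

α = I⁻¹(τ − ω×Iω) = (1.3760, 1.1267, -2.5400)
new body rate ω' = (-0.4624, 1.5127, -0.6540)
q⊗(0,ω) = (-0.7071070, -1.2727926, -0.4242642, 0.4242642)
q' = normalize(q + ½dt·q⊗(0,ω)) = (-0.0352, -0.0634, 0.6838, 0.7261)
a = F/m = (0.2000, -0.8500, -0.2250)
p' = p + v·dt = (0.9400, -2.3300, -2.7000)
v' = v + a·dt = (-1.5800, -1.3850, 1.9775)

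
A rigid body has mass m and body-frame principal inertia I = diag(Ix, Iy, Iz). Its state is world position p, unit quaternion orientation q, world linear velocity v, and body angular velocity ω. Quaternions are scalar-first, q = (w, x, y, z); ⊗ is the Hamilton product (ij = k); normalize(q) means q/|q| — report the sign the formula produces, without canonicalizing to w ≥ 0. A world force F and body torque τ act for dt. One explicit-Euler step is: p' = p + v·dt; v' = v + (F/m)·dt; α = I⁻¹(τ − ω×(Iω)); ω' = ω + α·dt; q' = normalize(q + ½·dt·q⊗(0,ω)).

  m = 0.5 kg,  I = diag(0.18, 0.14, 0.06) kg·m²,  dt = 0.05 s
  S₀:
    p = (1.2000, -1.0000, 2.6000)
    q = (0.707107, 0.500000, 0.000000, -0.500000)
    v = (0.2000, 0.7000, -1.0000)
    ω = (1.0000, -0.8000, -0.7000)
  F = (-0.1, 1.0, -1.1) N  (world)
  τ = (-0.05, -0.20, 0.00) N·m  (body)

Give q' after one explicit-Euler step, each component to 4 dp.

q' = (0.6854, 0.5073, -0.0179, -0.5220)

q⊗(0,ω) = (-0.8500000, 0.3071070, -0.7156856, -0.8949749)
q' = normalize(q + ½dt·q⊗(0,ω)) = (0.6854, 0.5073, -0.0179, -0.5220)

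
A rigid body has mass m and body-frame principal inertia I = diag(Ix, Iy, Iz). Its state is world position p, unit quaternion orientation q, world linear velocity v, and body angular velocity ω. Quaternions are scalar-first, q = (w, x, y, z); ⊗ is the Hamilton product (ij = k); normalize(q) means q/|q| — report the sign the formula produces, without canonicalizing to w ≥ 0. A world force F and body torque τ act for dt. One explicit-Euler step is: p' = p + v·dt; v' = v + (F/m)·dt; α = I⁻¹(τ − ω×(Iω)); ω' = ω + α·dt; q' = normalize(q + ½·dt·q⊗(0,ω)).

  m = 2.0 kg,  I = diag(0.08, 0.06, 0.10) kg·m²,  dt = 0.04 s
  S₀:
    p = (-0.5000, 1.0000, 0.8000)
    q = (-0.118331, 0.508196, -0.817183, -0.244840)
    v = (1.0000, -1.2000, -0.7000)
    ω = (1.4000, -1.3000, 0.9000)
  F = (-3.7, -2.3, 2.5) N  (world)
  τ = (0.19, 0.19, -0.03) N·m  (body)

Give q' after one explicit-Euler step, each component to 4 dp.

q⊗(0,ω) = (-1.5534563, -1.2194201, -0.6463221, 0.3769035)
q + ½dt·q⊗(0,ω), renormalized = (-0.1493, 0.4834, -0.8294, -0.2371)

q' = (-0.1493, 0.4834, -0.8294, -0.2371)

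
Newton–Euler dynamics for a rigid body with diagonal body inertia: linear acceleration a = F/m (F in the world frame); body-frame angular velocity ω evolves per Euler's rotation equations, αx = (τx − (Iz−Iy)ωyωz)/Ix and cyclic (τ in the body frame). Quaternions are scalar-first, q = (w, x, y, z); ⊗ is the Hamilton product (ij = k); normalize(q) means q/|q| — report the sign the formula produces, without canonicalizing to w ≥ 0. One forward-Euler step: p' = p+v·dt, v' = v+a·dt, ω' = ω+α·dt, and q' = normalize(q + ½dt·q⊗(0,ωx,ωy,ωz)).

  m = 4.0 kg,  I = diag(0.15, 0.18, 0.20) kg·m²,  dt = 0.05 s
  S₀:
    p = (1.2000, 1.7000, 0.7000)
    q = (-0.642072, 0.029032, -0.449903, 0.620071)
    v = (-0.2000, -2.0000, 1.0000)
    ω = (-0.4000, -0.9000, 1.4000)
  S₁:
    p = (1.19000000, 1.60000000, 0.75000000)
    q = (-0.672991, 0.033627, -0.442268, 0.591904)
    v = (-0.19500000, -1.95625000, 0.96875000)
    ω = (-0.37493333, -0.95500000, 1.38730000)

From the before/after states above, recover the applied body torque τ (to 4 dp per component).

ω₁ − ω₀ = (0.02506667, -0.05500000, -0.01270000)
applied torque τ = (0.0500, -0.1700, -0.0400)

τ = (0.0500, -0.1700, -0.0400)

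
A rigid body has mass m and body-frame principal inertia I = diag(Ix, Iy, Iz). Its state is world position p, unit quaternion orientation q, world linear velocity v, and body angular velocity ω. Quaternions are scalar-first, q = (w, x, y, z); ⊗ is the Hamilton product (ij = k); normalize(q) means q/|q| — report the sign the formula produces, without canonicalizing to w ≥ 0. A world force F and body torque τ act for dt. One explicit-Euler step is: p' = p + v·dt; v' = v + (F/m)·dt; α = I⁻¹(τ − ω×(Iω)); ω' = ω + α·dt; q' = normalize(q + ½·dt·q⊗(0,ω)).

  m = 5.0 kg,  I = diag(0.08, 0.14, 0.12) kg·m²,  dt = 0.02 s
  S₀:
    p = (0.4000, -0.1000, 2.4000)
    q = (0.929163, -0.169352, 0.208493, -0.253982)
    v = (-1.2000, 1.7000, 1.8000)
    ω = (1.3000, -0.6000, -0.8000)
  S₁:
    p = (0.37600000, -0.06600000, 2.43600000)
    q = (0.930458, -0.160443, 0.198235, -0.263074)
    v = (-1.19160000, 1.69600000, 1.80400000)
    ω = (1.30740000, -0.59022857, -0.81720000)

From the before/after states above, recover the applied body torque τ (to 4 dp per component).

rate change Δω = (0.00740000, 0.00977143, -0.01720000)
precession coupling = (-0.0096, 0.0416, -0.0468)
I·α + gyro = (0.0200, 0.1100, -0.1500)

τ = (0.0200, 0.1100, -0.1500)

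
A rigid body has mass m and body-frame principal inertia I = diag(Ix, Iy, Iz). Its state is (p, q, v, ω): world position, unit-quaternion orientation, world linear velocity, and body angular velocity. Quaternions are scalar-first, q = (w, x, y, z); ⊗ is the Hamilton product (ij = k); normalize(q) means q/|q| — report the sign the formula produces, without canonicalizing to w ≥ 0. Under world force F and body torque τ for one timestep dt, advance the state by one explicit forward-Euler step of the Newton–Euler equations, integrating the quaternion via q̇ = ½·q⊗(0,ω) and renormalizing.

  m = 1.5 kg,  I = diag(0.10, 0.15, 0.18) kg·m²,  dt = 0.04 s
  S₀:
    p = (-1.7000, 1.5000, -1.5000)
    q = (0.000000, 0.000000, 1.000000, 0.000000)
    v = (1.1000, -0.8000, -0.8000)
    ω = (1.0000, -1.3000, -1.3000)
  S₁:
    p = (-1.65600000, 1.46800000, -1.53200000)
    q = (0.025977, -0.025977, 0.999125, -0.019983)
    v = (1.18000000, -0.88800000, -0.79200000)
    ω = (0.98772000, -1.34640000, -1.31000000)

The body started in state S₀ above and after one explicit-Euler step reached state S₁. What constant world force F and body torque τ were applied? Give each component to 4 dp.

Δω = ω₁−ω₀ = (-0.01228000, -0.04640000, -0.01000000)
gyro term ω₀×Iω₀ = (0.0507, 0.1040, -0.0650)
τ = I·(Δω/dt) + ω₀×(Iω₀) = (0.0200, -0.0700, -0.1100)
velocity change Δv = (0.08000000, -0.08800000, 0.00800000)
m·(v₁−v₀)/dt = (3.0000, -3.3000, 0.3000)

F = (3.0000, -3.3000, 0.3000)
τ = (0.0200, -0.0700, -0.1100)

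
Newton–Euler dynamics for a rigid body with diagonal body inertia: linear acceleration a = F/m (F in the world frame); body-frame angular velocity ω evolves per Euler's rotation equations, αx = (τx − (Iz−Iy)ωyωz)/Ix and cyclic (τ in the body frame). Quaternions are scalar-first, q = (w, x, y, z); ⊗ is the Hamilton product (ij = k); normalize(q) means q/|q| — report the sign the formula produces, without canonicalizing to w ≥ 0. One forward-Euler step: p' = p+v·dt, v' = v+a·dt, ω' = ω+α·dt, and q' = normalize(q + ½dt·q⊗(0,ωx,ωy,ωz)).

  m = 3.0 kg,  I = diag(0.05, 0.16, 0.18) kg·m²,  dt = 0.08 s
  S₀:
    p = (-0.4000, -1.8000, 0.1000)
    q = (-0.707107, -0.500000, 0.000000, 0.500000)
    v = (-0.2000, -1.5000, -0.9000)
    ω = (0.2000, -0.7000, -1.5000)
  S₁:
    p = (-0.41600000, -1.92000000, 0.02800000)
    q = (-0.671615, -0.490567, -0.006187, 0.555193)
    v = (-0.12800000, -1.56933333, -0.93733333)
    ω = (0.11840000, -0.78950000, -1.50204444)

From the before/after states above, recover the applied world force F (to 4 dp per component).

Δv = v₁−v₀ = (0.07200000, -0.06933333, -0.03733333)
m·(v₁−v₀)/dt = (2.7000, -2.6000, -1.4000)

F = (2.7000, -2.6000, -1.4000)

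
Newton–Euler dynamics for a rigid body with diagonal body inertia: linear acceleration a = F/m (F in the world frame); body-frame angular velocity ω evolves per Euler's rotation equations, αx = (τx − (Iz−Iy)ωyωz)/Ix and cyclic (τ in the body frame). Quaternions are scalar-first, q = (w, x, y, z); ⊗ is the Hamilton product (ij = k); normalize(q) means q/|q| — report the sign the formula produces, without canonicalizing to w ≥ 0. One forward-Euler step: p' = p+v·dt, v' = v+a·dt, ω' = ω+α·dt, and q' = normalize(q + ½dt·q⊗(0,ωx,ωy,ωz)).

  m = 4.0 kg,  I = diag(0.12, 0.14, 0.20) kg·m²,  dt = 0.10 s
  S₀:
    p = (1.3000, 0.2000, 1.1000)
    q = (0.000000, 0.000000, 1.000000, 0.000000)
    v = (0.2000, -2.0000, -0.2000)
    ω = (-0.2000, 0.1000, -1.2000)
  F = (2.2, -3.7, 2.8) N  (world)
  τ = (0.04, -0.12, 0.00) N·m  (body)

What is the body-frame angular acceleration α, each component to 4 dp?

ω×(Iω) gyroscopic = (-0.0072, -0.0192, -0.0004)
angular accel α = (0.3933, -0.7200, 0.0020)

α = (0.3933, -0.7200, 0.0020)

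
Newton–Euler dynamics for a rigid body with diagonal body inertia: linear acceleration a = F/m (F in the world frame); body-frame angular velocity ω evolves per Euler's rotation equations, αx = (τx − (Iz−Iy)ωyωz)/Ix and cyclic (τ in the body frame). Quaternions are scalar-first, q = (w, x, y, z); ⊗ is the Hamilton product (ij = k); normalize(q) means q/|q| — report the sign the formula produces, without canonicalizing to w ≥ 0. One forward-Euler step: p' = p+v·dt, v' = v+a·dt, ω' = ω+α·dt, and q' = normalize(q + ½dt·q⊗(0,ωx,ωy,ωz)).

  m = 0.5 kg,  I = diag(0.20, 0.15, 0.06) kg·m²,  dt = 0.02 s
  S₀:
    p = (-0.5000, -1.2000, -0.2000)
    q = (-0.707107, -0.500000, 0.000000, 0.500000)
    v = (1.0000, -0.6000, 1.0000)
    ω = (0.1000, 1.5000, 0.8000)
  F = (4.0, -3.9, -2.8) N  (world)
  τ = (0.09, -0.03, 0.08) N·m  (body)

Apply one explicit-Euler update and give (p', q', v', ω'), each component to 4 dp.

p' = (-0.4800, -1.2120, -0.1800)
q' = (-0.7105, -0.5081, -0.0061, 0.4868)
v' = (1.1600, -0.7560, 0.8880)
ω' = (0.1198, 1.4945, 0.8292)

precession coupling ω×(Iω) = (-0.1080, 0.0112, -0.0075)
angular accel α = (0.9900, -0.2747, 1.4583)
new body rate ω' = (0.1198, 1.4945, 0.8292)
Hamilton product q⊗(0,ω) = (-0.3500000, -0.8207107, -0.6106605, -1.3156856)
updated quaternion q' = (-0.7105, -0.5081, -0.0061, 0.4868)
a = F/m = (8.0000, -7.8000, -5.6000)
p' = p + v·dt = (-0.4800, -1.2120, -0.1800)
v' = v + a·dt = (1.1600, -0.7560, 0.8880)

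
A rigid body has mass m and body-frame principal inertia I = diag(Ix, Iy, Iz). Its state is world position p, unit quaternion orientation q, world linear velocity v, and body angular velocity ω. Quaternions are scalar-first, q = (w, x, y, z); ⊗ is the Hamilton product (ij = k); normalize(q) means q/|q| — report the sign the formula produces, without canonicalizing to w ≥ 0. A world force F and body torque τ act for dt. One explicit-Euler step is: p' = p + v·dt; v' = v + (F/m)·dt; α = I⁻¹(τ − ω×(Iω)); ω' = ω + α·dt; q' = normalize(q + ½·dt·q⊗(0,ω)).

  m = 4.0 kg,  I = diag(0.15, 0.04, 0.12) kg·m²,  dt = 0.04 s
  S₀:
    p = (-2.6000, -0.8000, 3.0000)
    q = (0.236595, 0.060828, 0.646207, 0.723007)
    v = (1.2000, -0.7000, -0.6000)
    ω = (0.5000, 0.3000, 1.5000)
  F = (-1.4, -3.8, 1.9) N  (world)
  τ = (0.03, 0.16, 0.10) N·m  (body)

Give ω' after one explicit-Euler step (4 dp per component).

ω×(Iω) gyroscopic = (0.0360, 0.0225, -0.0165)
angular accel α = (-0.0400, 3.4375, 0.9708)
ω' = ω + α·dt = (0.4984, 0.4375, 1.5388)

ω' = (0.4984, 0.4375, 1.5388)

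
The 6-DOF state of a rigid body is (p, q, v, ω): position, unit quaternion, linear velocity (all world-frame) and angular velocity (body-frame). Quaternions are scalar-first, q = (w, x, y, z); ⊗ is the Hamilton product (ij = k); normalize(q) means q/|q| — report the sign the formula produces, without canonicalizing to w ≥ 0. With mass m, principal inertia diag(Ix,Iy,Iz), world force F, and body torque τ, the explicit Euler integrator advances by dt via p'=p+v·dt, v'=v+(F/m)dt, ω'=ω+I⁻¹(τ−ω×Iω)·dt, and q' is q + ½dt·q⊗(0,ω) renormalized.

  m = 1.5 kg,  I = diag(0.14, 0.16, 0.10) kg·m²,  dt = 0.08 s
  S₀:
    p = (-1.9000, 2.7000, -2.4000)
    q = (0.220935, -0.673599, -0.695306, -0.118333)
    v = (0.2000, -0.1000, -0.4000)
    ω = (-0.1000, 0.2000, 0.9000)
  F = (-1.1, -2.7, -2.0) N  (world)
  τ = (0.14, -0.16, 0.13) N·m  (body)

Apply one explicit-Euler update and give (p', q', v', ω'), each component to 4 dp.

a = (-0.7333, -1.8000, -1.3333)
p + v·dt = (-1.8840, 2.6920, -2.4320)
v + (F/m)dt = (0.1413, -0.2440, -0.5067)
ω×(Iω) gyroscopic = (-0.0108, -0.0036, -0.0004)
(τ − ω×Iω)/I = (1.0771, -0.9775, 1.3040)
ω' = ω + α·dt = (-0.0138, 0.1218, 1.0043)
2q̇ = q⊗(0,ω) = (0.1782010, -0.6242023, 0.6622594, -0.0054089)
q' = normalize(q + ½dt·q⊗(0,ω)) = (0.2279, -0.6981, -0.6684, -0.1185)

p' = (-1.8840, 2.6920, -2.4320)
q' = (0.2279, -0.6981, -0.6684, -0.1185)
v' = (0.1413, -0.2440, -0.5067)
ω' = (-0.0138, 0.1218, 1.0043)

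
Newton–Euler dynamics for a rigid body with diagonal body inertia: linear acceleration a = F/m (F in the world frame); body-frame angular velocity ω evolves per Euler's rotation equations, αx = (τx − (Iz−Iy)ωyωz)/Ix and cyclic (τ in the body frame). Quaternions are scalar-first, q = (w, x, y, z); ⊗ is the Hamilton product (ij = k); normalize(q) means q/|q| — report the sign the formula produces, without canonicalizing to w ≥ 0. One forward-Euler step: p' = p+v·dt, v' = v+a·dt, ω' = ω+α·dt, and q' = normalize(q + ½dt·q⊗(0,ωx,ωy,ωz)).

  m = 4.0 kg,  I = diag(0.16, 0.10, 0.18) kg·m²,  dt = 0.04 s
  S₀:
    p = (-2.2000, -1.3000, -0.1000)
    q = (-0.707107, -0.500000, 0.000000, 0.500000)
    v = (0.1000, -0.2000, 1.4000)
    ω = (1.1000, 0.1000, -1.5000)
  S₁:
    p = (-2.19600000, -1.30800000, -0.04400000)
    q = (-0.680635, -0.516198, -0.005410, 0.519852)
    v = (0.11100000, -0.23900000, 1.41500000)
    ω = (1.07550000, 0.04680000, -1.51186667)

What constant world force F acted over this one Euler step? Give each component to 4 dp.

F = (1.1000, -3.9000, 1.5000)

velocity change Δv = (0.01100000, -0.03900000, 0.01500000)
m·(v₁−v₀)/dt = (1.1000, -3.9000, 1.5000)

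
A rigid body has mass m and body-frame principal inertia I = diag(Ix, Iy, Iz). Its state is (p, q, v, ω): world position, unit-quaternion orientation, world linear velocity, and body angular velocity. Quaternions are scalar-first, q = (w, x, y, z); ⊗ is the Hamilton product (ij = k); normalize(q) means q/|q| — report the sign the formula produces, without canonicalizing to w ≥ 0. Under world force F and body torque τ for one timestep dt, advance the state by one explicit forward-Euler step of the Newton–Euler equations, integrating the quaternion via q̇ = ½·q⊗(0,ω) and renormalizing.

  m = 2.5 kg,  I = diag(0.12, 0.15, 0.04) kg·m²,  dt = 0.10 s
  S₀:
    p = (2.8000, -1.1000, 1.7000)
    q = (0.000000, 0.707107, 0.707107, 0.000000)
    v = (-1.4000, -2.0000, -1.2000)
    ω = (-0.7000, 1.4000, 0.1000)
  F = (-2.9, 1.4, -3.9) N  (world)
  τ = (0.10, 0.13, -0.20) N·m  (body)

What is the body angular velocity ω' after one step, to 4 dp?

angular accel α = (0.9617, 0.9040, -4.2650)
new body rate ω' = (-0.6038, 1.4904, -0.3265)

ω' = (-0.6038, 1.4904, -0.3265)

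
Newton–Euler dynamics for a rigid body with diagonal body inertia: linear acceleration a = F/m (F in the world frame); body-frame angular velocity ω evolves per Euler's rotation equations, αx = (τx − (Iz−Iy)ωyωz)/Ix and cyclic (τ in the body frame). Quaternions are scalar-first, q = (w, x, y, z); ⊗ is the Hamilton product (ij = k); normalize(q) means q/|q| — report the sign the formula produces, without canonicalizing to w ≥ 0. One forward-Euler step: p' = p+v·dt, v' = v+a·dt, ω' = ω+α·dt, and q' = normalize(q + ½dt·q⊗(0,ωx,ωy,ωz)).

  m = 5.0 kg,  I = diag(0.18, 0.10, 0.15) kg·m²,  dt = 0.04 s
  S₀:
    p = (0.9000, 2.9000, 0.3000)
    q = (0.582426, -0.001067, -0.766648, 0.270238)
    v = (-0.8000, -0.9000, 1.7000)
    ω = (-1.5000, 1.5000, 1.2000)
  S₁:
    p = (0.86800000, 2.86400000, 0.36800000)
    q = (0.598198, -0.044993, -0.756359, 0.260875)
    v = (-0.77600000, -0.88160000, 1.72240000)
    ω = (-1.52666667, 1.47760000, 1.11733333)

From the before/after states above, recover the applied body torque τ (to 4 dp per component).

τ = (-0.0300, -0.1100, -0.1300)

Δω = ω₁−ω₀ = (-0.02666667, -0.02240000, -0.08266667)
precession coupling = (0.0900, -0.0540, 0.1800)
applied torque τ = (-0.0300, -0.1100, -0.1300)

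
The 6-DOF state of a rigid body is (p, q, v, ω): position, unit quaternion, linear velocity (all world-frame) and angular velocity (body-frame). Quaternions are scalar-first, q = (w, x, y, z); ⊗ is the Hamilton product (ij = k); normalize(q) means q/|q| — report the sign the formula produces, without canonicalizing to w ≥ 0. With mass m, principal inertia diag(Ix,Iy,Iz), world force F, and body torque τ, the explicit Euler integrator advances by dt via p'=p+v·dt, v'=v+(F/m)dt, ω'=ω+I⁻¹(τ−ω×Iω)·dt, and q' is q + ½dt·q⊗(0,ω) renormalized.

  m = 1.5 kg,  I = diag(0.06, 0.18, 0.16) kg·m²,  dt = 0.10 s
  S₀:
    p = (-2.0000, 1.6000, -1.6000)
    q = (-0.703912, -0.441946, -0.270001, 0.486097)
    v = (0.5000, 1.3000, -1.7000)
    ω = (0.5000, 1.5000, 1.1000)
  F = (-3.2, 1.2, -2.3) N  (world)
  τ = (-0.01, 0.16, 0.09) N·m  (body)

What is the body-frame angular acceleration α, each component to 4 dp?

α = (0.3833, 1.1944, 0.0000)

ω×(Iω) gyroscopic = (-0.0330, -0.0550, 0.0900)
angular accel α = (0.3833, 1.1944, 0.0000)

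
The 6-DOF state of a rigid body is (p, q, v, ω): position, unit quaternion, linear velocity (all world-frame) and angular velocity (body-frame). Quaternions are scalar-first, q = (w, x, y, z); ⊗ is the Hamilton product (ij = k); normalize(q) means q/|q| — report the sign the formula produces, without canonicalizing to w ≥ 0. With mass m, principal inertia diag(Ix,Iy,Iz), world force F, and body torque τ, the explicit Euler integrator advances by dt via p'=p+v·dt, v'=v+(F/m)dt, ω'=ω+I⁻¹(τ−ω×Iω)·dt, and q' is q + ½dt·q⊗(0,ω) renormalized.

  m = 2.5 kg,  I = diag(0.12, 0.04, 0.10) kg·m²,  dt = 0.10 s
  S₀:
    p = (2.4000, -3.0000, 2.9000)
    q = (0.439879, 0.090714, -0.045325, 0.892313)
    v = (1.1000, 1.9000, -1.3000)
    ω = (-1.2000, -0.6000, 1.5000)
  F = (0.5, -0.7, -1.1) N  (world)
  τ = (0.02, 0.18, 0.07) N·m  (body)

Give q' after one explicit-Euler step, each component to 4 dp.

2q̇ = q⊗(0,ω) = (-1.2568077, -0.0604545, -1.4707740, 0.5510001)
q' = normalize(q + ½dt·q⊗(0,ω)) = (0.3751, 0.0873, -0.1183, 0.9152)

q' = (0.3751, 0.0873, -0.1183, 0.9152)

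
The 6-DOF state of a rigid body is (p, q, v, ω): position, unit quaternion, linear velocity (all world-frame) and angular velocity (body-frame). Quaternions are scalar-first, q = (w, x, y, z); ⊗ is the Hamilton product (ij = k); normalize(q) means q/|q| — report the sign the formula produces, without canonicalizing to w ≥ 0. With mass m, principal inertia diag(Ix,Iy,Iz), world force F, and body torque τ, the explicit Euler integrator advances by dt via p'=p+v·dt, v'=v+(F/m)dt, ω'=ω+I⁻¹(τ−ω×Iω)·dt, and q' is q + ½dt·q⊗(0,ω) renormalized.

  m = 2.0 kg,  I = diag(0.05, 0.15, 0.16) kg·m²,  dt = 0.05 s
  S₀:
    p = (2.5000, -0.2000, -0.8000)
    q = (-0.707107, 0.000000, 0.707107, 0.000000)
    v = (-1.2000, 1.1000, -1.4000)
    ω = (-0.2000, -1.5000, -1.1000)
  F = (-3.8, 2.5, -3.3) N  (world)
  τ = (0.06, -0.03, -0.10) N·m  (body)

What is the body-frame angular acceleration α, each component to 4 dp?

α = (0.8700, -0.0387, -0.8125)

gyro term ω×Iω = (0.0165, -0.0242, 0.0300)
angular accel α = (0.8700, -0.0387, -0.8125)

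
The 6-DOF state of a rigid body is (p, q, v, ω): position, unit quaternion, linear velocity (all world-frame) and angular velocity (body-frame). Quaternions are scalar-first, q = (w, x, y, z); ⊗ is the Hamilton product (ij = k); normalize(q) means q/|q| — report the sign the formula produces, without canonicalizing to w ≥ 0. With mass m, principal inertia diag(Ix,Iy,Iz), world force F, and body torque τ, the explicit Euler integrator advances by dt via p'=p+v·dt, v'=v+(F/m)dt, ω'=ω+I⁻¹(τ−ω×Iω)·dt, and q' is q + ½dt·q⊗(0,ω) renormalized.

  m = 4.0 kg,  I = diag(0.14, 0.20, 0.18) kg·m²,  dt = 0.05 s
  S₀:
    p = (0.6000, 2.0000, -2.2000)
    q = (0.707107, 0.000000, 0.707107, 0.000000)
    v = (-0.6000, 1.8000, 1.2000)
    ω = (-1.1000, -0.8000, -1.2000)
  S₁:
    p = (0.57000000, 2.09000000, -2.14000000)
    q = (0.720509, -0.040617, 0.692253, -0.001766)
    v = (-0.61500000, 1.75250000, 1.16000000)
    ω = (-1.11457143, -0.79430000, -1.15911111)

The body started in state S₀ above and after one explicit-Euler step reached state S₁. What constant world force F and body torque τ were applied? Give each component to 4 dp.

F = (-1.2000, -3.8000, -3.2000)
τ = (-0.0600, -0.0300, 0.2000)

rate change Δω = (-0.01457143, 0.00570000, 0.04088889)
ω₀×(Iω₀) = (-0.0192, -0.0528, 0.0528)
τ = I·(Δω/dt) + ω₀×(Iω₀) = (-0.0600, -0.0300, 0.2000)
velocity change Δv = (-0.01500000, -0.04750000, -0.04000000)
applied force F = (-1.2000, -3.8000, -3.2000)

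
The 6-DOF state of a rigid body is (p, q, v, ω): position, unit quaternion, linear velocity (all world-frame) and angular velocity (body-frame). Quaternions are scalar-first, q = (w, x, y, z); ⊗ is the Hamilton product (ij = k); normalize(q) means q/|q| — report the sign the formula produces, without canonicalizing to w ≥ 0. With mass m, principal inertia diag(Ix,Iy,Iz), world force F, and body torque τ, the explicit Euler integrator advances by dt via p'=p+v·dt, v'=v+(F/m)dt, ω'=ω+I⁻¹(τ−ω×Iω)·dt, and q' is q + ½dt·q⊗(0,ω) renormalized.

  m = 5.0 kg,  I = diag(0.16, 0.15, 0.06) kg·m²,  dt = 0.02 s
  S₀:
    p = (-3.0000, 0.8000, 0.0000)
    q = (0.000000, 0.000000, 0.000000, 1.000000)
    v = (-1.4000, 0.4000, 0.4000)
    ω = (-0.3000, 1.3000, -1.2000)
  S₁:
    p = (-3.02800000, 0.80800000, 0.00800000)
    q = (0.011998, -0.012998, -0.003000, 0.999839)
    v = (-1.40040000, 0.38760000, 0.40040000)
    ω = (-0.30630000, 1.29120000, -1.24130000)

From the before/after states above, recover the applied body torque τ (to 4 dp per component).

τ = (0.0900, -0.0300, -0.1200)

Δω = ω₁−ω₀ = (-0.00630000, -0.00880000, -0.04130000)
applied torque τ = (0.0900, -0.0300, -0.1200)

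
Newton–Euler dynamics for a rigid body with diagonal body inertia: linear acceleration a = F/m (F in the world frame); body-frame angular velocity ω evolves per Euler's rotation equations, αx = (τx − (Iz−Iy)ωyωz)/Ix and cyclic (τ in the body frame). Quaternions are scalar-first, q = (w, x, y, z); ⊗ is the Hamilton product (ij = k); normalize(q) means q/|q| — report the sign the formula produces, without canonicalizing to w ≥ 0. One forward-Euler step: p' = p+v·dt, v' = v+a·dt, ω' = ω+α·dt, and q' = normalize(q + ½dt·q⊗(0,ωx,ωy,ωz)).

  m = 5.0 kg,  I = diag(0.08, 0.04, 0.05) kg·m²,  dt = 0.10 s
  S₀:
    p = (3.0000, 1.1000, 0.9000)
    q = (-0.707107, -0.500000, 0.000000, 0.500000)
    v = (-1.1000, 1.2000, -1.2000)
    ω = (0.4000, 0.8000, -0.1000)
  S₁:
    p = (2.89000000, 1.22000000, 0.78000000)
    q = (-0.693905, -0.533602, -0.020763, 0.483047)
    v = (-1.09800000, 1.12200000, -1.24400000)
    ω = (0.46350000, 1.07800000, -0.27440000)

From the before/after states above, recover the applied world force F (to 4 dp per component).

F = (0.1000, -3.9000, -2.2000)

velocity change Δv = (0.00200000, -0.07800000, -0.04400000)
F = m·Δv/dt = (0.1000, -3.9000, -2.2000)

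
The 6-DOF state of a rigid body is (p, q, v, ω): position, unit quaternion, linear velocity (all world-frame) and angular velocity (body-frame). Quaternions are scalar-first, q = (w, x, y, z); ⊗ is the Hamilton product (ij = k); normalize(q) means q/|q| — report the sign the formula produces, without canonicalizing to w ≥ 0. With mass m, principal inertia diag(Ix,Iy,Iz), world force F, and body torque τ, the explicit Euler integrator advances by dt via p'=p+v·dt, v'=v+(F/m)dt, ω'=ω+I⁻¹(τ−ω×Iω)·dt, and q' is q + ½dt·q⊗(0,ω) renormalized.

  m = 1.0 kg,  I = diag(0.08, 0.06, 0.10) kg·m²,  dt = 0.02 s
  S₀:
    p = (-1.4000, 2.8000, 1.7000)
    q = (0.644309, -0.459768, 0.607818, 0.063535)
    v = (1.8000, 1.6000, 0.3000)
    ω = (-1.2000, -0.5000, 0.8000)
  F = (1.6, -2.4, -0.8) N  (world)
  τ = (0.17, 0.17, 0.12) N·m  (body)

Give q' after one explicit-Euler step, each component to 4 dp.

q' = (0.6412, -0.4623, 0.6074, 0.0783)

2q̇ = q⊗(0,ω) = (-0.2986406, -0.2551489, -0.0305821, 1.4747128)
updated quaternion q' = (0.6412, -0.4623, 0.6074, 0.0783)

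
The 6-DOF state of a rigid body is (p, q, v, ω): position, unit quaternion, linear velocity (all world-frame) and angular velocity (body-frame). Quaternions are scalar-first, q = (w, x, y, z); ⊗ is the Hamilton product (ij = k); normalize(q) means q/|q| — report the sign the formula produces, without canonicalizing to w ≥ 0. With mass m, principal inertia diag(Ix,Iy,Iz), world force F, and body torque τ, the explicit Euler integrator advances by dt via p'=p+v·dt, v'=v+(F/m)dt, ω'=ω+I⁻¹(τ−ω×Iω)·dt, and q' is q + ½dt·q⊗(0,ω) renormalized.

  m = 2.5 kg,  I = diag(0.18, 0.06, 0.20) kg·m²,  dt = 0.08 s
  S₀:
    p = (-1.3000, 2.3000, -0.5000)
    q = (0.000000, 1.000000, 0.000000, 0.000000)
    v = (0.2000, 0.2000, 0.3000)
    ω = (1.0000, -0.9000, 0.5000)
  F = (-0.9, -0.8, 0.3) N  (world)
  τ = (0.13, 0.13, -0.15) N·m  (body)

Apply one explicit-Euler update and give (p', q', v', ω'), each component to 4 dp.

p' = p + v·dt = (-1.2840, 2.3160, -0.4760)
new velocity v' = (0.1712, 0.1744, 0.3096)
ω×(Iω) gyroscopic = (-0.0630, -0.0100, 0.1080)
α = I⁻¹(τ − ω×Iω) = (1.0722, 2.3333, -1.2900)
new body rate ω' = (1.0858, -0.7133, 0.3968)
q⊗(0,ω) = (-1.0000000, 0.0000000, -0.5000000, -0.9000000)
q + ½dt·q⊗(0,ω), renormalized = (-0.0399, 0.9984, -0.0200, -0.0359)

p' = (-1.2840, 2.3160, -0.4760)
q' = (-0.0399, 0.9984, -0.0200, -0.0359)
v' = (0.1712, 0.1744, 0.3096)
ω' = (1.0858, -0.7133, 0.3968)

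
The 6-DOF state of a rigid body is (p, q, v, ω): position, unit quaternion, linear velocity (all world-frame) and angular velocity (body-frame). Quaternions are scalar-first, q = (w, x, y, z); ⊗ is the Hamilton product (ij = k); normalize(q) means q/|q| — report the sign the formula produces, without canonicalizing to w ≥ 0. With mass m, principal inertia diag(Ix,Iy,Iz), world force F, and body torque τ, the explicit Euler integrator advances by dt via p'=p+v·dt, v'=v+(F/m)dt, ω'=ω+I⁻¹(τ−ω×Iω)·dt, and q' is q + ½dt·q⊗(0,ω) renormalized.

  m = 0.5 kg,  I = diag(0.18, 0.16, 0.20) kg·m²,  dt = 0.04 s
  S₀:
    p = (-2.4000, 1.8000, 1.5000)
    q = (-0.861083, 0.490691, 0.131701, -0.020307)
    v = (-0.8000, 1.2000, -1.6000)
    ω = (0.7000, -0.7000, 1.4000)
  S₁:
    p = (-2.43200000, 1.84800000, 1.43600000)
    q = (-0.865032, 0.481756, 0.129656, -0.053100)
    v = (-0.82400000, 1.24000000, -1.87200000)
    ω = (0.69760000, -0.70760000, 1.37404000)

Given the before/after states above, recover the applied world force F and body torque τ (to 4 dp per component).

F = (-0.3000, 0.5000, -3.4000)
τ = (-0.0500, -0.0500, -0.1200)

Δv = v₁−v₀ = (-0.02400000, 0.04000000, -0.27200000)
m·(v₁−v₀)/dt = (-0.3000, 0.5000, -3.4000)
Δω = ω₁−ω₀ = (-0.00240000, -0.00760000, -0.02596000)
ω₀×(Iω₀) = (-0.0392, -0.0196, 0.0098)
I·α + gyro = (-0.0500, -0.0500, -0.1200)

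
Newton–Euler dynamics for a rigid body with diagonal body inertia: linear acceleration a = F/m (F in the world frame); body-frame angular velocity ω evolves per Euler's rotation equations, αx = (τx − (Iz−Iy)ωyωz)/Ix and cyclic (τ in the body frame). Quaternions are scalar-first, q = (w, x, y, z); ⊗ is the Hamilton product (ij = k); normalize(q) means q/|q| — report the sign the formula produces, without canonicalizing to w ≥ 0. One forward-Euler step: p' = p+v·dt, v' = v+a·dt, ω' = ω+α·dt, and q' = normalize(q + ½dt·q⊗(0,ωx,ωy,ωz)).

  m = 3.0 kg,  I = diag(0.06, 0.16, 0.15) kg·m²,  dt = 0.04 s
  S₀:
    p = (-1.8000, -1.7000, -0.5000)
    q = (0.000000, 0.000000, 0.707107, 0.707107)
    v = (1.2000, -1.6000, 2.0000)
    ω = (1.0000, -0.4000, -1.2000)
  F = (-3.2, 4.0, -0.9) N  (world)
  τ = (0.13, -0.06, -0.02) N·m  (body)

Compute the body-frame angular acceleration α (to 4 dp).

precession coupling ω×(Iω) = (-0.0048, 0.1080, -0.0400)
angular accel α = (2.2467, -1.0500, 0.1333)

α = (2.2467, -1.0500, 0.1333)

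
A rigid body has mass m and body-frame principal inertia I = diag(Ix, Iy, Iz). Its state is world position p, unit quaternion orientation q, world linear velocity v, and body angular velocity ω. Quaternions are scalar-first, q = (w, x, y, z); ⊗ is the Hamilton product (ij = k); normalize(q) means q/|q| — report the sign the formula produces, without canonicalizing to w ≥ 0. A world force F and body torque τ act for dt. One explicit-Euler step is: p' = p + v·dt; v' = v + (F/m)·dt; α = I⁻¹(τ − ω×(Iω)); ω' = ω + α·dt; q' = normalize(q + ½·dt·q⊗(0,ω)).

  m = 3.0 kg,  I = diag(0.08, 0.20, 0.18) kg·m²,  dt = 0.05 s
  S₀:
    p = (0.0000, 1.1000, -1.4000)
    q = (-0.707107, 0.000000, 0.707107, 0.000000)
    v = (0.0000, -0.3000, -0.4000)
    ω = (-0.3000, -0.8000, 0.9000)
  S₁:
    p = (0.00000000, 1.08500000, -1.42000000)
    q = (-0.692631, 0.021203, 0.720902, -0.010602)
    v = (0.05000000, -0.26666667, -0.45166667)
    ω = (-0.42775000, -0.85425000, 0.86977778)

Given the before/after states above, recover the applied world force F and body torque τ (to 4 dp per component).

F = (3.0000, 2.0000, -3.1000)
τ = (-0.1900, -0.1900, -0.0800)

Δω = ω₁−ω₀ = (-0.12775000, -0.05425000, -0.03022222)
I·α + gyro = (-0.1900, -0.1900, -0.0800)
velocity change Δv = (0.05000000, 0.03333333, -0.05166667)
applied force F = (3.0000, 2.0000, -3.1000)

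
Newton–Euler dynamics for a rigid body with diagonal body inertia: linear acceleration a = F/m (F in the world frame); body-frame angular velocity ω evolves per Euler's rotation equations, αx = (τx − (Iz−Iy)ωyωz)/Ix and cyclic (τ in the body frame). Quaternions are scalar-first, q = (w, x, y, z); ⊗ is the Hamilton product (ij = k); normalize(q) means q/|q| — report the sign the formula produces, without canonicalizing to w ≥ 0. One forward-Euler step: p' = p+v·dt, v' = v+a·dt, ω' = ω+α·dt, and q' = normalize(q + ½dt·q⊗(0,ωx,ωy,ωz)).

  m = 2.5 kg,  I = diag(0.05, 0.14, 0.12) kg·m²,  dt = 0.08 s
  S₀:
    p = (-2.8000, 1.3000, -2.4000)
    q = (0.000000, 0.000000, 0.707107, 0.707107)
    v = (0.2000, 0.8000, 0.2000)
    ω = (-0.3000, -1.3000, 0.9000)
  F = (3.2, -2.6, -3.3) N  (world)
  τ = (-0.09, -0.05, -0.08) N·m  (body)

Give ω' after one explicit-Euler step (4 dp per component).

angular accel α = (-2.2680, -0.4921, -0.9592)
ω' = ω + α·dt = (-0.4814, -1.3394, 0.8233)

ω' = (-0.4814, -1.3394, 0.8233)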